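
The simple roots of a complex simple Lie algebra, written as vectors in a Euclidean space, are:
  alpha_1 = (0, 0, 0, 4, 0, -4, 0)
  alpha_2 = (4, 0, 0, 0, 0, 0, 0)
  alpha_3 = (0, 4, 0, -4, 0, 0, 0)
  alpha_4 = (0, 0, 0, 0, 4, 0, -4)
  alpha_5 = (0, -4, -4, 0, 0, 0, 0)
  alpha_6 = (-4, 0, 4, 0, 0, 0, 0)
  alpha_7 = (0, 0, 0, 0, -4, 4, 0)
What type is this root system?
B_7

Compute the Cartan integers a_ij = 2(alpha_i, alpha_j)/(alpha_j, alpha_j); the resulting 7x7 Cartan matrix is
[[2, 0, -1, 0, 0, 0, -1], [0, 2, 0, 0, 0, -1, 0], [-1, 0, 2, 0, -1, 0, 0], [0, 0, 0, 2, 0, 0, -1], [0, 0, -1, 0, 2, -1, 0], [0, -2, 0, 0, -1, 2, 0], [-1, 0, 0, -1, 0, 0, 2]].
The roots have two lengths (squared-length ratio 2:1); the short ones are alpha_{2}. The associated Dynkin diagram is a chain of 7 nodes with a double edge at one end; the terminal node there is the unique short simple root (B_7), so the type is B_7 (the algebra so(15)).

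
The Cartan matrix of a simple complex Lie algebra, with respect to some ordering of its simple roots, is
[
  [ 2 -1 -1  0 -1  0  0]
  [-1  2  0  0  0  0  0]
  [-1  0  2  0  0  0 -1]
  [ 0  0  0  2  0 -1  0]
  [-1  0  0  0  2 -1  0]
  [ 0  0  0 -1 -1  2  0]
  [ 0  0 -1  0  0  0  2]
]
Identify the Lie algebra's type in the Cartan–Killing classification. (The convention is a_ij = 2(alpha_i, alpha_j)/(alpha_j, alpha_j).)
E_7

The matrix has rank 7 with 2's on the diagonal. Reading the off-diagonal entries as Dynkin edges (a single edge where a_ij = a_ji = -1; a double or triple edge where a_ij * a_ji = 2 or 3), the diagram is a chain of 6 nodes with one extra node attached to the third node from one end (E_7). One simple-root ordering that puts it in standard form is (alpha_7, alpha_2, alpha_3, alpha_1, alpha_5, alpha_6, alpha_4). So the algebra is type E_7.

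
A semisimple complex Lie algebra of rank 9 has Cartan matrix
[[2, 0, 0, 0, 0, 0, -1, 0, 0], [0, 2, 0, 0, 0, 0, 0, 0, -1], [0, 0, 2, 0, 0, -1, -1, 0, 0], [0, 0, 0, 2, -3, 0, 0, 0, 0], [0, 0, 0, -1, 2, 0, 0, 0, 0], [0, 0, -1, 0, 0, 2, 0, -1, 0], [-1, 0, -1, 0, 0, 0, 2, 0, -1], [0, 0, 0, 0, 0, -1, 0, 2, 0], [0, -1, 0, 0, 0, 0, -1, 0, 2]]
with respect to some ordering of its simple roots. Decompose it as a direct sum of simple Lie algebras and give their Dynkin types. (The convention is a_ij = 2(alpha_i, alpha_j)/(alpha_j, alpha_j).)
The diagram associated to this matrix has two connected components: the simple roots {alpha_1, alpha_2, alpha_3, alpha_6, alpha_7, alpha_8, alpha_9} form a chain of 6 nodes with one extra node attached to the third node from one end (E_7), and {alpha_4, alpha_5} form two nodes joined by a triple edge (G_2). A semisimple Lie algebra decomposes uniquely as the direct sum of simple ideals, one per connected component of its Dynkin diagram, so g ≅ E_7 ⊕ G_2 (dimension 133 + 14 = 147).

E_7 + G_2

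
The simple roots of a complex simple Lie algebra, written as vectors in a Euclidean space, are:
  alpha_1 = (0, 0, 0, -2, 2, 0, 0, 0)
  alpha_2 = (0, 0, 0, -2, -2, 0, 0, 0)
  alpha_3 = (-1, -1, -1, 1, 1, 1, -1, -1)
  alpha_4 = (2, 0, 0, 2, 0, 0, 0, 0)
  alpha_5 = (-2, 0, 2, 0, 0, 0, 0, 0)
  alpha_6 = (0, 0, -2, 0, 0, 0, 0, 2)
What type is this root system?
Compute the Cartan integers a_ij = 2(alpha_i, alpha_j)/(alpha_j, alpha_j); the resulting 6x6 Cartan matrix is
[[2, 0, 0, -1, 0, 0], [0, 2, -1, -1, 0, 0], [0, -1, 2, 0, 0, 0], [-1, -1, 0, 2, -1, 0], [0, 0, 0, -1, 2, -1], [0, 0, 0, 0, -1, 2]].
All simple roots have the same length, so the diagram is simply laced. The associated Dynkin diagram is a chain of 5 nodes with one extra node attached to the third node from one end (E_6), so the type is E_6.

type E_6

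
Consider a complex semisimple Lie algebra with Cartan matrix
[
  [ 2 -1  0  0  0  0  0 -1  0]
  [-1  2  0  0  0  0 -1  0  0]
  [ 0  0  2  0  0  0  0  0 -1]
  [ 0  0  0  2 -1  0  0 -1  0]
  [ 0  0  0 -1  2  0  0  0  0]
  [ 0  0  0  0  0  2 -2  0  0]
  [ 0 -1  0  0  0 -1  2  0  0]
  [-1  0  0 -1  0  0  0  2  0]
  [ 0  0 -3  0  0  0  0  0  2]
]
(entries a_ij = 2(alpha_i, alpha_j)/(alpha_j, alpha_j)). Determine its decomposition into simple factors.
The diagram associated to this matrix has two connected components: the simple roots {alpha_1, alpha_2, alpha_4, alpha_5, alpha_6, alpha_7, alpha_8} form a chain of 7 nodes with a double edge at one end; the terminal node there is the unique long simple root (C_7), and {alpha_3, alpha_9} form two nodes joined by a triple edge (G_2). A semisimple Lie algebra decomposes uniquely as the direct sum of simple ideals, one per connected component of its Dynkin diagram, so g ≅ C_7 ⊕ G_2 (dimension 105 + 14 = 119).

C7 + G2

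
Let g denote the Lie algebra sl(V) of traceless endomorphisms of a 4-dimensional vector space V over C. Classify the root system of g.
This is sl(4), which has dimension 4^2 - 1 = 15 and rank 4 - 1 = 3 (a Cartan subalgebra is the diagonal traceless matrices). In the classification of classical Lie algebras, the special linear algebra sl(n+1) has type A_n; here n = 3, so the Dynkin diagram is a chain of 3 nodes with single edges (A_3). Hence the type is A_3.

A3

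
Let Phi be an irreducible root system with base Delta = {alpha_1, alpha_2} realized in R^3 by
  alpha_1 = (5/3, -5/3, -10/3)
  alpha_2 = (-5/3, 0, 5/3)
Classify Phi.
type G_2

Compute the Cartan integers a_ij = 2(alpha_i, alpha_j)/(alpha_j, alpha_j); the resulting 2x2 Cartan matrix is
[[2, -3], [-1, 2]].
The roots have two lengths (squared-length ratio 3:1); the short ones are alpha_{2}. The associated Dynkin diagram is two nodes joined by a triple edge (G_2), so the type is G_2.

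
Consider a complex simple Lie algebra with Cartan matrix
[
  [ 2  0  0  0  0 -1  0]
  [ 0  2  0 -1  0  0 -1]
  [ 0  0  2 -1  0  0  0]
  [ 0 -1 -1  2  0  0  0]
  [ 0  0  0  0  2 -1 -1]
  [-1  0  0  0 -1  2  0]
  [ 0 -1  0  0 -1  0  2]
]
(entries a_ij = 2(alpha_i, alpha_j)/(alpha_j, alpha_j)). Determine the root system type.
A_7 (sl(8))

The matrix has rank 7 with 2's on the diagonal. Reading the off-diagonal entries as Dynkin edges (a single edge where a_ij = a_ji = -1; a double or triple edge where a_ij * a_ji = 2 or 3), the diagram is a chain of 7 nodes with single edges (A_7). One simple-root ordering that puts it in standard form is (alpha_1, alpha_6, alpha_5, alpha_7, alpha_2, alpha_4, alpha_3). So the algebra is type A_7, i.e. sl(8).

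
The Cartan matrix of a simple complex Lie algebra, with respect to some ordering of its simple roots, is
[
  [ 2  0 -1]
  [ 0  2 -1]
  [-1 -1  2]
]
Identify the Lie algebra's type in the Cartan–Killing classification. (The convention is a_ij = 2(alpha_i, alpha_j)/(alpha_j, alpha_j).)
The matrix has rank 3 with 2's on the diagonal. Reading the off-diagonal entries as Dynkin edges (a single edge where a_ij = a_ji = -1; a double or triple edge where a_ij * a_ji = 2 or 3), the diagram is a chain of 3 nodes with single edges (A_3). One simple-root ordering that puts it in standard form is (alpha_2, alpha_3, alpha_1). So the algebra is type A_3, i.e. sl(4).

A_3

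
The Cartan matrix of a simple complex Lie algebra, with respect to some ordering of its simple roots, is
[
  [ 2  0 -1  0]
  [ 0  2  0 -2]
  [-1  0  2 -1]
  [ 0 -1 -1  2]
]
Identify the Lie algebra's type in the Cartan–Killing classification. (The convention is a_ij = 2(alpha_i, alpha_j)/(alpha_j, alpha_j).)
C4

The matrix has rank 4 with 2's on the diagonal. Reading the off-diagonal entries as Dynkin edges (a single edge where a_ij = a_ji = -1; a double or triple edge where a_ij * a_ji = 2 or 3), the diagram is a chain of 4 nodes with a double edge at one end; the terminal node there is the unique long simple root (C_4). One simple-root ordering that puts it in standard form is (alpha_1, alpha_3, alpha_4, alpha_2). So the algebra is type C_4, i.e. sp(8).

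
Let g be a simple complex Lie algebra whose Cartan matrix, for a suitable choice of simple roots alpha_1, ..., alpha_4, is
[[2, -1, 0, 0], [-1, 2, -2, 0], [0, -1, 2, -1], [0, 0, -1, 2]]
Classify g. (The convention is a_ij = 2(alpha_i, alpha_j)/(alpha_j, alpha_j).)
The matrix has rank 4 with 2's on the diagonal. Reading the off-diagonal entries as Dynkin edges (a single edge where a_ij = a_ji = -1; a double or triple edge where a_ij * a_ji = 2 or 3), the diagram is a chain of 4 nodes with a double edge between the middle two (F_4). One simple-root ordering that puts it in standard form is (alpha_1, alpha_2, alpha_3, alpha_4). So the algebra is type F_4.

F_4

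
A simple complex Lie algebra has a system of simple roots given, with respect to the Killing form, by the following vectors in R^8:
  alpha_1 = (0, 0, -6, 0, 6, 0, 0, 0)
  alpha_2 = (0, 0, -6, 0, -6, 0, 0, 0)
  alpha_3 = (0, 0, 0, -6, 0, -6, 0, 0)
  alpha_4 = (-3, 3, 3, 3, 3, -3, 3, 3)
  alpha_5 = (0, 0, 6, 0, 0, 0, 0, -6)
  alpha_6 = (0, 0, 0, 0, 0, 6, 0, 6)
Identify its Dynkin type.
Compute the Cartan integers a_ij = 2(alpha_i, alpha_j)/(alpha_j, alpha_j); the resulting 6x6 Cartan matrix is
[[2, 0, 0, 0, -1, 0], [0, 2, 0, -1, -1, 0], [0, 0, 2, 0, 0, -1], [0, -1, 0, 2, 0, 0], [-1, -1, 0, 0, 2, -1], [0, 0, -1, 0, -1, 2]].
All simple roots have the same length, so the diagram is simply laced. The associated Dynkin diagram is a chain of 5 nodes with one extra node attached to the third node from one end (E_6), so the type is E_6.

type E_6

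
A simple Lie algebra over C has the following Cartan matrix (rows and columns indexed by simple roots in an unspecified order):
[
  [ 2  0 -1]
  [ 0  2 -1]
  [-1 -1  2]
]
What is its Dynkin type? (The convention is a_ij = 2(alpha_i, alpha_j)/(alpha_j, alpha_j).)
The matrix has rank 3 with 2's on the diagonal. Reading the off-diagonal entries as Dynkin edges (a single edge where a_ij = a_ji = -1; a double or triple edge where a_ij * a_ji = 2 or 3), the diagram is a chain of 3 nodes with single edges (A_3). One simple-root ordering that puts it in standard form is (alpha_1, alpha_3, alpha_2). So the algebra is type A_3, i.e. sl(4).

A3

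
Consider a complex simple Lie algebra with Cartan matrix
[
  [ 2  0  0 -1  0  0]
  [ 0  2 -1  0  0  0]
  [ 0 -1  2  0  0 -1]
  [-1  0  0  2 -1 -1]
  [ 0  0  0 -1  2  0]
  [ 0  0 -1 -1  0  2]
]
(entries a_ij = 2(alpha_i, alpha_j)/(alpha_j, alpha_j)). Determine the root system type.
D_6

The matrix has rank 6 with 2's on the diagonal. Reading the off-diagonal entries as Dynkin edges (a single edge where a_ij = a_ji = -1; a double or triple edge where a_ij * a_ji = 2 or 3), the diagram is a chain of 4 nodes with a fork of two nodes at one end (D_6). One simple-root ordering that puts it in standard form is (alpha_2, alpha_3, alpha_6, alpha_4, alpha_5, alpha_1). So the algebra is type D_6, i.e. so(12).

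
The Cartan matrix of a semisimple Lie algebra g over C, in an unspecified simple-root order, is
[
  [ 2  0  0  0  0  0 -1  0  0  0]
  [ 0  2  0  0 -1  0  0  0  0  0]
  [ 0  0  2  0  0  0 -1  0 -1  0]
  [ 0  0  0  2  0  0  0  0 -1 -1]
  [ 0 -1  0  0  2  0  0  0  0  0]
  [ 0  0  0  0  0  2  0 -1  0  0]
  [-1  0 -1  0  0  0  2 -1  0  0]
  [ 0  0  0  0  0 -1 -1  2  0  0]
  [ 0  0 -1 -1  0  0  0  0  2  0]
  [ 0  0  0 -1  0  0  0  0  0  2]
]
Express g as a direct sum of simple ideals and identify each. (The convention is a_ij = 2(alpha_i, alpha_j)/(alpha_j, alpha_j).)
A_2 + E_8

The diagram associated to this matrix has two connected components: the simple roots {alpha_2, alpha_5} form a chain of 2 nodes with single edges (A_2), and {alpha_1, alpha_3, alpha_4, alpha_6, alpha_7, alpha_8, alpha_9, alpha_10} form a chain of 7 nodes with one extra node attached to the third node from one end (E_8). A semisimple Lie algebra decomposes uniquely as the direct sum of simple ideals, one per connected component of its Dynkin diagram, so g ≅ A_2 ⊕ E_8 (dimension 8 + 248 = 256).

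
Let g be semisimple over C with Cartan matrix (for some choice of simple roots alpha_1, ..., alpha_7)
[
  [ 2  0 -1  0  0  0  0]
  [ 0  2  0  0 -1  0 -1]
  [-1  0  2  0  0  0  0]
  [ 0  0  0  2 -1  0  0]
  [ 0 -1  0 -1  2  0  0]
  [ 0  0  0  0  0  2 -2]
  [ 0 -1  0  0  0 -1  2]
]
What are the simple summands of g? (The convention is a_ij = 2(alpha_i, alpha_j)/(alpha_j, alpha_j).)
type A_2 ⊕ type C_5

The diagram associated to this matrix has two connected components: the simple roots {alpha_1, alpha_3} form a chain of 2 nodes with single edges (A_2), and {alpha_2, alpha_4, alpha_5, alpha_6, alpha_7} form a chain of 5 nodes with a double edge at one end; the terminal node there is the unique long simple root (C_5). A semisimple Lie algebra decomposes uniquely as the direct sum of simple ideals, one per connected component of its Dynkin diagram, so g ≅ A_2 ⊕ C_5 (dimension 8 + 55 = 63).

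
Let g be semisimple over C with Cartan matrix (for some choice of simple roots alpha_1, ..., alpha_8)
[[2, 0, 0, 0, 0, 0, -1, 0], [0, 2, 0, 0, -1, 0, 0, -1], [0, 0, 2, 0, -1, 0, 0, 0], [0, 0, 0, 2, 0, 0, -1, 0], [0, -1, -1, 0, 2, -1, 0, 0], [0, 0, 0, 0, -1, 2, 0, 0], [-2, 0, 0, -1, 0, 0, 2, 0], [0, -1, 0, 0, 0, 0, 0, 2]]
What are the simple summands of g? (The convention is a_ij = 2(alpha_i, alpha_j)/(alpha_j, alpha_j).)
type B_3 ⊕ type D_5

The diagram associated to this matrix has two connected components: the simple roots {alpha_1, alpha_4, alpha_7} form a chain of 3 nodes with a double edge at one end; the terminal node there is the unique short simple root (B_3), and {alpha_2, alpha_3, alpha_5, alpha_6, alpha_8} form a chain of 3 nodes with a fork of two nodes at one end (D_5). A semisimple Lie algebra decomposes uniquely as the direct sum of simple ideals, one per connected component of its Dynkin diagram, so g ≅ B_3 ⊕ D_5 (dimension 21 + 45 = 66).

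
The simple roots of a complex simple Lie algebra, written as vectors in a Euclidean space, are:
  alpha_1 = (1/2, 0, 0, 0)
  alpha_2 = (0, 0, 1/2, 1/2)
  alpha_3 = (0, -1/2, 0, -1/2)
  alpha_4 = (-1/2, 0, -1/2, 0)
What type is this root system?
Compute the Cartan integers a_ij = 2(alpha_i, alpha_j)/(alpha_j, alpha_j); the resulting 4x4 Cartan matrix is
[[2, 0, 0, -1], [0, 2, -1, -1], [0, -1, 2, 0], [-2, -1, 0, 2]].
The roots have two lengths (squared-length ratio 2:1); the short ones are alpha_{1}. The associated Dynkin diagram is a chain of 4 nodes with a double edge at one end; the terminal node there is the unique short simple root (B_4), so the type is B_4 (the algebra so(9)).

type B_4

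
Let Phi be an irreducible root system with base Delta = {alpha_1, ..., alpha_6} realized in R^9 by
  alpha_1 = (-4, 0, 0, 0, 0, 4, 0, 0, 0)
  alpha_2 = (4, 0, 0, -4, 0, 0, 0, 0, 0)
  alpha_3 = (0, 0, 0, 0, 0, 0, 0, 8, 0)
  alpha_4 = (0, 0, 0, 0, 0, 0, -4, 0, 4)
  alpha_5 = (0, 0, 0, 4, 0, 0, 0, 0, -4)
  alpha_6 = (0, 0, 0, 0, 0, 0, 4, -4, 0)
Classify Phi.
Compute the Cartan integers a_ij = 2(alpha_i, alpha_j)/(alpha_j, alpha_j); the resulting 6x6 Cartan matrix is
[[2, -1, 0, 0, 0, 0], [-1, 2, 0, 0, -1, 0], [0, 0, 2, 0, 0, -2], [0, 0, 0, 2, -1, -1], [0, -1, 0, -1, 2, 0], [0, 0, -1, -1, 0, 2]].
The roots have two lengths (squared-length ratio 2:1); the short ones are alpha_{1,2,4,5,6}. The associated Dynkin diagram is a chain of 6 nodes with a double edge at one end; the terminal node there is the unique long simple root (C_6), so the type is C_6 (the algebra sp(12)).

C_6 (sp(12))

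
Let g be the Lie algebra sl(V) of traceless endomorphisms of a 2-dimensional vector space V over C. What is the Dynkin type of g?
A1

This is sl(2), which has dimension 2^2 - 1 = 3 and rank 2 - 1 = 1 (a Cartan subalgebra is the diagonal traceless matrices). In the classification of classical Lie algebras, the special linear algebra sl(n+1) has type A_n; here n = 1, so the Dynkin diagram is a chain of 1 nodes with single edges (A_1). Hence the type is A_1.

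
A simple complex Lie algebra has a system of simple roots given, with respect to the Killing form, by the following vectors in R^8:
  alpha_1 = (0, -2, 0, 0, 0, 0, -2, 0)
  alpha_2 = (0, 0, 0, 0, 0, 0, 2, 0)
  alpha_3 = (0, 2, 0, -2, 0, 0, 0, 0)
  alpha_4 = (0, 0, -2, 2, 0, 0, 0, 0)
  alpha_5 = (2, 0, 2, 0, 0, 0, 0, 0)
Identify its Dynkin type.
Compute the Cartan integers a_ij = 2(alpha_i, alpha_j)/(alpha_j, alpha_j); the resulting 5x5 Cartan matrix is
[[2, -2, -1, 0, 0], [-1, 2, 0, 0, 0], [-1, 0, 2, -1, 0], [0, 0, -1, 2, -1], [0, 0, 0, -1, 2]].
The roots have two lengths (squared-length ratio 2:1); the short ones are alpha_{2}. The associated Dynkin diagram is a chain of 5 nodes with a double edge at one end; the terminal node there is the unique short simple root (B_5), so the type is B_5 (the algebra so(11)).

B_5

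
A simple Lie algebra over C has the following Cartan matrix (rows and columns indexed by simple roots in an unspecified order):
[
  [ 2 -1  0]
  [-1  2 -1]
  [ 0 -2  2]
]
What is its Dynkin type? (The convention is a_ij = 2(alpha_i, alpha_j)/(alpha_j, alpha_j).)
C3

The matrix has rank 3 with 2's on the diagonal. Reading the off-diagonal entries as Dynkin edges (a single edge where a_ij = a_ji = -1; a double or triple edge where a_ij * a_ji = 2 or 3), the diagram is a chain of 3 nodes with a double edge at one end; the terminal node there is the unique long simple root (C_3). One simple-root ordering that puts it in standard form is (alpha_1, alpha_2, alpha_3). So the algebra is type C_3, i.e. sp(6).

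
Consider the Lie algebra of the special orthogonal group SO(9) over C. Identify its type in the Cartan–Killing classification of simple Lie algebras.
type B_4

This is so(9) with 9 odd, which has dimension 9(9-1)/2 = 36 and rank (9-1)/2 = 4. In the classification of classical Lie algebras, the orthogonal algebra so(2n+1) in an odd number of variables has type B_n; here n = 4, so the Dynkin diagram is a chain of 4 nodes with a double edge at one end; the terminal node there is the unique short simple root (B_4). Hence the type is B_4.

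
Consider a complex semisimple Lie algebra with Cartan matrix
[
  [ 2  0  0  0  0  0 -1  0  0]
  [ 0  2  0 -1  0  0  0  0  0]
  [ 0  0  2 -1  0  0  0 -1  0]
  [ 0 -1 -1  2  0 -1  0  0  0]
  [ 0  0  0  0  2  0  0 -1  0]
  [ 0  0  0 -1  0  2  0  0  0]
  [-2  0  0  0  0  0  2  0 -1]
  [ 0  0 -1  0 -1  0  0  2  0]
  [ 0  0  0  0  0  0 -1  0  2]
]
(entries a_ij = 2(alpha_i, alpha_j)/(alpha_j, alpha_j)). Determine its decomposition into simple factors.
The diagram associated to this matrix has two connected components: the simple roots {alpha_1, alpha_7, alpha_9} form a chain of 3 nodes with a double edge at one end; the terminal node there is the unique short simple root (B_3), and {alpha_2, alpha_3, alpha_4, alpha_5, alpha_6, alpha_8} form a chain of 4 nodes with a fork of two nodes at one end (D_6). A semisimple Lie algebra decomposes uniquely as the direct sum of simple ideals, one per connected component of its Dynkin diagram, so g ≅ B_3 ⊕ D_6 (dimension 21 + 66 = 87).

type B_3 ⊕ type D_6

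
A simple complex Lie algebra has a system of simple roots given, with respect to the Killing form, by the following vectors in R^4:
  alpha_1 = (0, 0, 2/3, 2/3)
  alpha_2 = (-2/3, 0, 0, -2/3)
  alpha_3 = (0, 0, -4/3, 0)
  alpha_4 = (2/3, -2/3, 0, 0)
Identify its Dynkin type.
Compute the Cartan integers a_ij = 2(alpha_i, alpha_j)/(alpha_j, alpha_j); the resulting 4x4 Cartan matrix is
[[2, -1, -1, 0], [-1, 2, 0, -1], [-2, 0, 2, 0], [0, -1, 0, 2]].
The roots have two lengths (squared-length ratio 2:1); the short ones are alpha_{1,2,4}. The associated Dynkin diagram is a chain of 4 nodes with a double edge at one end; the terminal node there is the unique long simple root (C_4), so the type is C_4 (the algebra sp(8)).

C_4 (sp(8))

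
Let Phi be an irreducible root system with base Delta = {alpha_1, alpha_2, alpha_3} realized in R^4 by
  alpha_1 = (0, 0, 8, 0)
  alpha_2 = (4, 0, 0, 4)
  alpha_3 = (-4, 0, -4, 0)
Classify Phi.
Compute the Cartan integers a_ij = 2(alpha_i, alpha_j)/(alpha_j, alpha_j); the resulting 3x3 Cartan matrix is
[[2, 0, -2], [0, 2, -1], [-1, -1, 2]].
The roots have two lengths (squared-length ratio 2:1); the short ones are alpha_{2,3}. The associated Dynkin diagram is a chain of 3 nodes with a double edge at one end; the terminal node there is the unique long simple root (C_3), so the type is C_3 (the algebra sp(6)).

C3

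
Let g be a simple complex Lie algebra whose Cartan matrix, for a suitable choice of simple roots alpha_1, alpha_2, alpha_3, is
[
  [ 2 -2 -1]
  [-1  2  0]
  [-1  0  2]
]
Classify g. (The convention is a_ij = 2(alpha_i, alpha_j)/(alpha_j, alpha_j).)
The matrix has rank 3 with 2's on the diagonal. Reading the off-diagonal entries as Dynkin edges (a single edge where a_ij = a_ji = -1; a double or triple edge where a_ij * a_ji = 2 or 3), the diagram is a chain of 3 nodes with a double edge at one end; the terminal node there is the unique short simple root (B_3). One simple-root ordering that puts it in standard form is (alpha_3, alpha_1, alpha_2). So the algebra is type B_3, i.e. so(7).

B_3 (so(7))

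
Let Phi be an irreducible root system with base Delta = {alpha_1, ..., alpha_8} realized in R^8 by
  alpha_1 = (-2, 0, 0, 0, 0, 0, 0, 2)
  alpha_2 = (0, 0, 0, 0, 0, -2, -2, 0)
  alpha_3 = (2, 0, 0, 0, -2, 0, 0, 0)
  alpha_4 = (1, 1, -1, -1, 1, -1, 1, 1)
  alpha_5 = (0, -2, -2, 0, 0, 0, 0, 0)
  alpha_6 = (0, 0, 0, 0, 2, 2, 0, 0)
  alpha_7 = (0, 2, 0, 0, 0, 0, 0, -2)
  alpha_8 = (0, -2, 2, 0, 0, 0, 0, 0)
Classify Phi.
Compute the Cartan integers a_ij = 2(alpha_i, alpha_j)/(alpha_j, alpha_j); the resulting 8x8 Cartan matrix is
[[2, 0, -1, 0, 0, 0, -1, 0], [0, 2, 0, 0, 0, -1, 0, 0], [-1, 0, 2, 0, 0, -1, 0, 0], [0, 0, 0, 2, 0, 0, 0, -1], [0, 0, 0, 0, 2, 0, -1, 0], [0, -1, -1, 0, 0, 2, 0, 0], [-1, 0, 0, 0, -1, 0, 2, -1], [0, 0, 0, -1, 0, 0, -1, 2]].
All simple roots have the same length, so the diagram is simply laced. The associated Dynkin diagram is a chain of 7 nodes with one extra node attached to the third node from one end (E_8), so the type is E_8.

E_8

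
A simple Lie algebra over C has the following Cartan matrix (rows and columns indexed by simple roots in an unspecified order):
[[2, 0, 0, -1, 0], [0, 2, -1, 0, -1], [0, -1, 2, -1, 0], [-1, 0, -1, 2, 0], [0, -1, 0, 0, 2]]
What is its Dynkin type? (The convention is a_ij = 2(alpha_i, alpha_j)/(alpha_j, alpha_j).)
A_5

The matrix has rank 5 with 2's on the diagonal. Reading the off-diagonal entries as Dynkin edges (a single edge where a_ij = a_ji = -1; a double or triple edge where a_ij * a_ji = 2 or 3), the diagram is a chain of 5 nodes with single edges (A_5). One simple-root ordering that puts it in standard form is (alpha_1, alpha_4, alpha_3, alpha_2, alpha_5). So the algebra is type A_5, i.e. sl(6).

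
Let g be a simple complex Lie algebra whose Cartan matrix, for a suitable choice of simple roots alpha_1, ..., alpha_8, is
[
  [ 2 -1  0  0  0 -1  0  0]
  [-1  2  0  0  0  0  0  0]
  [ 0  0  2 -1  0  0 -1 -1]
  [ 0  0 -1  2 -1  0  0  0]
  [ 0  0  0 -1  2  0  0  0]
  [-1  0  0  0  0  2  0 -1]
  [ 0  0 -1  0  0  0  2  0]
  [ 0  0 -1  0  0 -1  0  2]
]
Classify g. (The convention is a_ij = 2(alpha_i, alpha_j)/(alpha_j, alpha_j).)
The matrix has rank 8 with 2's on the diagonal. Reading the off-diagonal entries as Dynkin edges (a single edge where a_ij = a_ji = -1; a double or triple edge where a_ij * a_ji = 2 or 3), the diagram is a chain of 7 nodes with one extra node attached to the third node from one end (E_8). One simple-root ordering that puts it in standard form is (alpha_5, alpha_7, alpha_4, alpha_3, alpha_8, alpha_6, alpha_1, alpha_2). So the algebra is type E_8.

type E_8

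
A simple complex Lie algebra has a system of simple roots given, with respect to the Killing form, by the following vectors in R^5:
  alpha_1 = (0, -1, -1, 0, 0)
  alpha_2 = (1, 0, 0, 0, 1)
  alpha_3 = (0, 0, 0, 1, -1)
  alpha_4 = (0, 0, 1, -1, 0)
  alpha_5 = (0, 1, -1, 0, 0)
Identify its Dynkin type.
Compute the Cartan integers a_ij = 2(alpha_i, alpha_j)/(alpha_j, alpha_j); the resulting 5x5 Cartan matrix is
[[2, 0, 0, -1, 0], [0, 2, -1, 0, 0], [0, -1, 2, -1, 0], [-1, 0, -1, 2, -1], [0, 0, 0, -1, 2]].
All simple roots have the same length, so the diagram is simply laced. The associated Dynkin diagram is a chain of 3 nodes with a fork of two nodes at one end (D_5), so the type is D_5 (the algebra so(10)).

D_5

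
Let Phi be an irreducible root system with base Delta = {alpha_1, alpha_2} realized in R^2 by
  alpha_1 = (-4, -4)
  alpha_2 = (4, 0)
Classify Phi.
type B_2

Compute the Cartan integers a_ij = 2(alpha_i, alpha_j)/(alpha_j, alpha_j); the resulting 2x2 Cartan matrix is
[[2, -2], [-1, 2]].
The roots have two lengths (squared-length ratio 2:1); the short ones are alpha_{2}. The associated Dynkin diagram is a chain of 2 nodes with a double edge at one end; the terminal node there is the unique short simple root (B_2), so the type is B_2 (the algebra so(5)).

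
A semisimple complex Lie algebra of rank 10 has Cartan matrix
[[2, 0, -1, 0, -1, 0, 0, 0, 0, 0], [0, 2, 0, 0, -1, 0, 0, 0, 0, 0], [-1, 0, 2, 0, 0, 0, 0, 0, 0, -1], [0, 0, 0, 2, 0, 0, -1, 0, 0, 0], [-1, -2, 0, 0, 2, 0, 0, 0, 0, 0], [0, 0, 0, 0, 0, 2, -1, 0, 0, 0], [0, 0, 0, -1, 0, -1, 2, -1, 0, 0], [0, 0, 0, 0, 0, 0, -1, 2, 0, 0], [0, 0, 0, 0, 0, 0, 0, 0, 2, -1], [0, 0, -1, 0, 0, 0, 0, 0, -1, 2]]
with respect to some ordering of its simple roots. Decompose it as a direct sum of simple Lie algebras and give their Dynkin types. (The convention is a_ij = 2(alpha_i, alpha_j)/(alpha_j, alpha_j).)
B_6 ⊕ D_4

The diagram associated to this matrix has two connected components: the simple roots {alpha_1, alpha_2, alpha_3, alpha_5, alpha_9, alpha_10} form a chain of 6 nodes with a double edge at one end; the terminal node there is the unique short simple root (B_6), and {alpha_4, alpha_6, alpha_7, alpha_8} form a chain of 2 nodes with a fork of two nodes at one end (D_4). A semisimple Lie algebra decomposes uniquely as the direct sum of simple ideals, one per connected component of its Dynkin diagram, so g ≅ B_6 ⊕ D_4 (dimension 78 + 28 = 106).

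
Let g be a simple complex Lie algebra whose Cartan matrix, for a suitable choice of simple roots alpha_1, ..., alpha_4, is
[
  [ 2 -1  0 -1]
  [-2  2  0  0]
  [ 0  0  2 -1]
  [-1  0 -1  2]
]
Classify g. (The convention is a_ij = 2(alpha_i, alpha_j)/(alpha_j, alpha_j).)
C_4

The matrix has rank 4 with 2's on the diagonal. Reading the off-diagonal entries as Dynkin edges (a single edge where a_ij = a_ji = -1; a double or triple edge where a_ij * a_ji = 2 or 3), the diagram is a chain of 4 nodes with a double edge at one end; the terminal node there is the unique long simple root (C_4). One simple-root ordering that puts it in standard form is (alpha_3, alpha_4, alpha_1, alpha_2). So the algebra is type C_4, i.e. sp(8).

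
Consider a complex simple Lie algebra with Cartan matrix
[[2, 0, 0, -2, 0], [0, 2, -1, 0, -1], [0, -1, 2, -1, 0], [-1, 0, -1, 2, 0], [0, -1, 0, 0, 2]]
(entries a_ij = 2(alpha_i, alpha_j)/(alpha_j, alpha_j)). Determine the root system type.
C_5

The matrix has rank 5 with 2's on the diagonal. Reading the off-diagonal entries as Dynkin edges (a single edge where a_ij = a_ji = -1; a double or triple edge where a_ij * a_ji = 2 or 3), the diagram is a chain of 5 nodes with a double edge at one end; the terminal node there is the unique long simple root (C_5). One simple-root ordering that puts it in standard form is (alpha_5, alpha_2, alpha_3, alpha_4, alpha_1). So the algebra is type C_5, i.e. sp(10).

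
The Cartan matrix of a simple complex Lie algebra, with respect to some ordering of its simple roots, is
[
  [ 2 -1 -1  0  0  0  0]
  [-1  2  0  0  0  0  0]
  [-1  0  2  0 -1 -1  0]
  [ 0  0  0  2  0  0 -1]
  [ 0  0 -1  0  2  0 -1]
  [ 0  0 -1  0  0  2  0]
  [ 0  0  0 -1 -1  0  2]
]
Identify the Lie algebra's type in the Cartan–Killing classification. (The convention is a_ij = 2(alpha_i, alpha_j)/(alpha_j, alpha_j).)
The matrix has rank 7 with 2's on the diagonal. Reading the off-diagonal entries as Dynkin edges (a single edge where a_ij = a_ji = -1; a double or triple edge where a_ij * a_ji = 2 or 3), the diagram is a chain of 6 nodes with one extra node attached to the third node from one end (E_7). One simple-root ordering that puts it in standard form is (alpha_2, alpha_6, alpha_1, alpha_3, alpha_5, alpha_7, alpha_4). So the algebra is type E_7.

E_7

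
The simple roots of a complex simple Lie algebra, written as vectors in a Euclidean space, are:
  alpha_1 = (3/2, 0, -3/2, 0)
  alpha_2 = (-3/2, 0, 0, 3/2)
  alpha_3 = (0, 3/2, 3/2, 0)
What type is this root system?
Compute the Cartan integers a_ij = 2(alpha_i, alpha_j)/(alpha_j, alpha_j); the resulting 3x3 Cartan matrix is
[[2, -1, -1], [-1, 2, 0], [-1, 0, 2]].
All simple roots have the same length, so the diagram is simply laced. The associated Dynkin diagram is a chain of 3 nodes with single edges (A_3), so the type is A_3 (the algebra sl(4)).

A3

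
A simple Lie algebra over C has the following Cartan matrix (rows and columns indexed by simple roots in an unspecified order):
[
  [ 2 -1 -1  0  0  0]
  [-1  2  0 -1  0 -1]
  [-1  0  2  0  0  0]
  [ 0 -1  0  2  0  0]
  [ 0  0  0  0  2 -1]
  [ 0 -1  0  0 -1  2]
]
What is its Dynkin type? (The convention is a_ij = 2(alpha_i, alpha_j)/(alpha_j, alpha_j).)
The matrix has rank 6 with 2's on the diagonal. Reading the off-diagonal entries as Dynkin edges (a single edge where a_ij = a_ji = -1; a double or triple edge where a_ij * a_ji = 2 or 3), the diagram is a chain of 5 nodes with one extra node attached to the third node from one end (E_6). One simple-root ordering that puts it in standard form is (alpha_5, alpha_4, alpha_6, alpha_2, alpha_1, alpha_3). So the algebra is type E_6.

E6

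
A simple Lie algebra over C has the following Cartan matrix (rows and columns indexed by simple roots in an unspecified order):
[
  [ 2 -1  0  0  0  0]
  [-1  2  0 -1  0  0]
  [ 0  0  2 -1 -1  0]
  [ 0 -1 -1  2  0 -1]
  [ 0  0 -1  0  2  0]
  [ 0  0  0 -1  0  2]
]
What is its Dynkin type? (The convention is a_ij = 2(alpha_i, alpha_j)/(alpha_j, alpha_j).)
E_6

The matrix has rank 6 with 2's on the diagonal. Reading the off-diagonal entries as Dynkin edges (a single edge where a_ij = a_ji = -1; a double or triple edge where a_ij * a_ji = 2 or 3), the diagram is a chain of 5 nodes with one extra node attached to the third node from one end (E_6). One simple-root ordering that puts it in standard form is (alpha_5, alpha_6, alpha_3, alpha_4, alpha_2, alpha_1). So the algebra is type E_6.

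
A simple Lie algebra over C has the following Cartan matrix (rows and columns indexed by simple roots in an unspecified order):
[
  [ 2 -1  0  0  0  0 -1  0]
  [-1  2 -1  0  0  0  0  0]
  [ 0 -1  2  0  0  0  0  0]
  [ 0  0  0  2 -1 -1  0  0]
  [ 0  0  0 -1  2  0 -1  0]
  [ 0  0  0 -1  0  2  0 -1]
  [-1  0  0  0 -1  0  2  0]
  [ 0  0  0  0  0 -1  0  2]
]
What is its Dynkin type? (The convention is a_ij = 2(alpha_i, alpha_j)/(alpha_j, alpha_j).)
The matrix has rank 8 with 2's on the diagonal. Reading the off-diagonal entries as Dynkin edges (a single edge where a_ij = a_ji = -1; a double or triple edge where a_ij * a_ji = 2 or 3), the diagram is a chain of 8 nodes with single edges (A_8). One simple-root ordering that puts it in standard form is (alpha_3, alpha_2, alpha_1, alpha_7, alpha_5, alpha_4, alpha_6, alpha_8). So the algebra is type A_8, i.e. sl(9).

type A_8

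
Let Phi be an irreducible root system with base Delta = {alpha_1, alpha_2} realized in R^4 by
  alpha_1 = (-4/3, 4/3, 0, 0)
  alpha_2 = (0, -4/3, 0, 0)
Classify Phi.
Compute the Cartan integers a_ij = 2(alpha_i, alpha_j)/(alpha_j, alpha_j); the resulting 2x2 Cartan matrix is
[[2, -2], [-1, 2]].
The roots have two lengths (squared-length ratio 2:1); the short ones are alpha_{2}. The associated Dynkin diagram is a chain of 2 nodes with a double edge at one end; the terminal node there is the unique short simple root (B_2), so the type is B_2 (the algebra so(5)).

B_2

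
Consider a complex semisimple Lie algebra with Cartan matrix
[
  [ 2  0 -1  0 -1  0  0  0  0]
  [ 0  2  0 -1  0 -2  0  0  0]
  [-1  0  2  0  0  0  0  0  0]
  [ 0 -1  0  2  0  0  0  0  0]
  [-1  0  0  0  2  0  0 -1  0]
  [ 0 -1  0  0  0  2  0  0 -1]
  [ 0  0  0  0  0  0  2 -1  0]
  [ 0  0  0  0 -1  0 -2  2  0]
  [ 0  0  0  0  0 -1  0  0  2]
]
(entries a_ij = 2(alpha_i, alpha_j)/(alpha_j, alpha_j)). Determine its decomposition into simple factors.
The diagram associated to this matrix has two connected components: the simple roots {alpha_1, alpha_3, alpha_5, alpha_7, alpha_8} form a chain of 5 nodes with a double edge at one end; the terminal node there is the unique short simple root (B_5), and {alpha_2, alpha_4, alpha_6, alpha_9} form a chain of 4 nodes with a double edge between the middle two (F_4). A semisimple Lie algebra decomposes uniquely as the direct sum of simple ideals, one per connected component of its Dynkin diagram, so g ≅ B_5 ⊕ F_4 (dimension 55 + 52 = 107).

B5 ⊕ F4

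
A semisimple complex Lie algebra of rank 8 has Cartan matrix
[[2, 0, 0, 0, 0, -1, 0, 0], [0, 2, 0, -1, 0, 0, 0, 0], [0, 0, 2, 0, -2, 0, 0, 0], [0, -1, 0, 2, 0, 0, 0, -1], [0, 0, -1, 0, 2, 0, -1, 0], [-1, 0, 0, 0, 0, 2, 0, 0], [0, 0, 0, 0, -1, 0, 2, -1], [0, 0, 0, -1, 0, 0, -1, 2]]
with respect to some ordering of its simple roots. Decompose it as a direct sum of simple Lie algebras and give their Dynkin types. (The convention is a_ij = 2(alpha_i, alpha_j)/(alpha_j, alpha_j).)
A_2 ⊕ C_6

The diagram associated to this matrix has two connected components: the simple roots {alpha_1, alpha_6} form a chain of 2 nodes with single edges (A_2), and {alpha_2, alpha_3, alpha_4, alpha_5, alpha_7, alpha_8} form a chain of 6 nodes with a double edge at one end; the terminal node there is the unique long simple root (C_6). A semisimple Lie algebra decomposes uniquely as the direct sum of simple ideals, one per connected component of its Dynkin diagram, so g ≅ A_2 ⊕ C_6 (dimension 8 + 78 = 86).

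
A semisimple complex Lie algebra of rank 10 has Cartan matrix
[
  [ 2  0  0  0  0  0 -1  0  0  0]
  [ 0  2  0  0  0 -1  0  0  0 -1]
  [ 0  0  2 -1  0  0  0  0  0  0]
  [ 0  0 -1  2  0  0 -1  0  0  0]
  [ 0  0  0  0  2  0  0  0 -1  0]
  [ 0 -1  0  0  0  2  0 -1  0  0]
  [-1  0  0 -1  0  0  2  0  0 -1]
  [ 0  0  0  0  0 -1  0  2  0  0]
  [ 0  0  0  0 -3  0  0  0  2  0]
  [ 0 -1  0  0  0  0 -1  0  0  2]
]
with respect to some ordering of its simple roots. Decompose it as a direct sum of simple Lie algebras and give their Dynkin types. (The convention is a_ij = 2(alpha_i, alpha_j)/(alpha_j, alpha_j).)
The diagram associated to this matrix has two connected components: the simple roots {alpha_1, alpha_2, alpha_3, alpha_4, alpha_6, alpha_7, alpha_8, alpha_10} form a chain of 7 nodes with one extra node attached to the third node from one end (E_8), and {alpha_5, alpha_9} form two nodes joined by a triple edge (G_2). A semisimple Lie algebra decomposes uniquely as the direct sum of simple ideals, one per connected component of its Dynkin diagram, so g ≅ E_8 ⊕ G_2 (dimension 248 + 14 = 262).

type E_8 + type G_2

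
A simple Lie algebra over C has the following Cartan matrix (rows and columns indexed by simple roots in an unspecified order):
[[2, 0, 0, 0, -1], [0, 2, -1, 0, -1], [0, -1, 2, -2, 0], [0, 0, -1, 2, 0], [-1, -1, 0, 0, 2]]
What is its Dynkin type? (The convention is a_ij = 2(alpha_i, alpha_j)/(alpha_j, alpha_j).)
type B_5

The matrix has rank 5 with 2's on the diagonal. Reading the off-diagonal entries as Dynkin edges (a single edge where a_ij = a_ji = -1; a double or triple edge where a_ij * a_ji = 2 or 3), the diagram is a chain of 5 nodes with a double edge at one end; the terminal node there is the unique short simple root (B_5). One simple-root ordering that puts it in standard form is (alpha_1, alpha_5, alpha_2, alpha_3, alpha_4). So the algebra is type B_5, i.e. so(11).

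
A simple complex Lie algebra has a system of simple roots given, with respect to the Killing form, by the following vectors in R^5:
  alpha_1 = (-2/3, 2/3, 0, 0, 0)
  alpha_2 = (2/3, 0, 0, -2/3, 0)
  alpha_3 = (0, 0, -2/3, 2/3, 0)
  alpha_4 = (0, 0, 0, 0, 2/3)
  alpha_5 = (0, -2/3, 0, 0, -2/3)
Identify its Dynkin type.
B_5

Compute the Cartan integers a_ij = 2(alpha_i, alpha_j)/(alpha_j, alpha_j); the resulting 5x5 Cartan matrix is
[[2, -1, 0, 0, -1], [-1, 2, -1, 0, 0], [0, -1, 2, 0, 0], [0, 0, 0, 2, -1], [-1, 0, 0, -2, 2]].
The roots have two lengths (squared-length ratio 2:1); the short ones are alpha_{4}. The associated Dynkin diagram is a chain of 5 nodes with a double edge at one end; the terminal node there is the unique short simple root (B_5), so the type is B_5 (the algebra so(11)).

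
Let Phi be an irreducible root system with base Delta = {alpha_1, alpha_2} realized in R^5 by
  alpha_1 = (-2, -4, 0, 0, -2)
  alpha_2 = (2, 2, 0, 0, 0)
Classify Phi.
G_2

Compute the Cartan integers a_ij = 2(alpha_i, alpha_j)/(alpha_j, alpha_j); the resulting 2x2 Cartan matrix is
[[2, -3], [-1, 2]].
The roots have two lengths (squared-length ratio 3:1); the short ones are alpha_{2}. The associated Dynkin diagram is two nodes joined by a triple edge (G_2), so the type is G_2.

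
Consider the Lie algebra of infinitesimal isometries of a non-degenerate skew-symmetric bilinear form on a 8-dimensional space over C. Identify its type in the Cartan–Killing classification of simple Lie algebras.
C4

This is sp(8), which has dimension 8(8+1)/2 = 36 and rank 8/2 = 4. In the classification of classical Lie algebras, the symplectic algebra sp(2n) has type C_n; here n = 4, so the Dynkin diagram is a chain of 4 nodes with a double edge at one end; the terminal node there is the unique long simple root (C_4). Hence the type is C_4.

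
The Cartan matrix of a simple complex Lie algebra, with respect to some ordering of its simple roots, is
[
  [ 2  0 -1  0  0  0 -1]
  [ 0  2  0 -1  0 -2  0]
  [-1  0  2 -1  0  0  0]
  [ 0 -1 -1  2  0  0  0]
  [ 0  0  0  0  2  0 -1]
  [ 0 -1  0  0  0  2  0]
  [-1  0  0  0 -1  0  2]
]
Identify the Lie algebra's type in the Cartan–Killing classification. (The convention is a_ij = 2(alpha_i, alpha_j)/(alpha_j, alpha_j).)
The matrix has rank 7 with 2's on the diagonal. Reading the off-diagonal entries as Dynkin edges (a single edge where a_ij = a_ji = -1; a double or triple edge where a_ij * a_ji = 2 or 3), the diagram is a chain of 7 nodes with a double edge at one end; the terminal node there is the unique short simple root (B_7). One simple-root ordering that puts it in standard form is (alpha_5, alpha_7, alpha_1, alpha_3, alpha_4, alpha_2, alpha_6). So the algebra is type B_7, i.e. so(15).

type B_7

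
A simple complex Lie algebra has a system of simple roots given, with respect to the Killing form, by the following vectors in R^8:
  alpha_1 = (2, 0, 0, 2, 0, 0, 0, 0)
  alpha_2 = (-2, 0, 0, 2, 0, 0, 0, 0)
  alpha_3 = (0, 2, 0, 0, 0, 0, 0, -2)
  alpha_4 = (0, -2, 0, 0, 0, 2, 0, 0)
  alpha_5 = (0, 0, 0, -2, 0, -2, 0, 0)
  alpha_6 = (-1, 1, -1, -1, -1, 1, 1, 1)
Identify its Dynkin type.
type E_6

Compute the Cartan integers a_ij = 2(alpha_i, alpha_j)/(alpha_j, alpha_j); the resulting 6x6 Cartan matrix is
[[2, 0, 0, 0, -1, -1], [0, 2, 0, 0, -1, 0], [0, 0, 2, -1, 0, 0], [0, 0, -1, 2, -1, 0], [-1, -1, 0, -1, 2, 0], [-1, 0, 0, 0, 0, 2]].
All simple roots have the same length, so the diagram is simply laced. The associated Dynkin diagram is a chain of 5 nodes with one extra node attached to the third node from one end (E_6), so the type is E_6.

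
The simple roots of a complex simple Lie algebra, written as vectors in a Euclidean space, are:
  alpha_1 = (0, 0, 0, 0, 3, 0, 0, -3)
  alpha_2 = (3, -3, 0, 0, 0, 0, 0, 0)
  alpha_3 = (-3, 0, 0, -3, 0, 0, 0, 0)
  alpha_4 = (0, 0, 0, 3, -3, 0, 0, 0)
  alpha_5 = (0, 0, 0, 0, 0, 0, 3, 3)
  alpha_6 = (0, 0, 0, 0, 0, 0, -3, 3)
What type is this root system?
Compute the Cartan integers a_ij = 2(alpha_i, alpha_j)/(alpha_j, alpha_j); the resulting 6x6 Cartan matrix is
[[2, 0, 0, -1, -1, -1], [0, 2, -1, 0, 0, 0], [0, -1, 2, -1, 0, 0], [-1, 0, -1, 2, 0, 0], [-1, 0, 0, 0, 2, 0], [-1, 0, 0, 0, 0, 2]].
All simple roots have the same length, so the diagram is simply laced. The associated Dynkin diagram is a chain of 4 nodes with a fork of two nodes at one end (D_6), so the type is D_6 (the algebra so(12)).

D_6 (so(12))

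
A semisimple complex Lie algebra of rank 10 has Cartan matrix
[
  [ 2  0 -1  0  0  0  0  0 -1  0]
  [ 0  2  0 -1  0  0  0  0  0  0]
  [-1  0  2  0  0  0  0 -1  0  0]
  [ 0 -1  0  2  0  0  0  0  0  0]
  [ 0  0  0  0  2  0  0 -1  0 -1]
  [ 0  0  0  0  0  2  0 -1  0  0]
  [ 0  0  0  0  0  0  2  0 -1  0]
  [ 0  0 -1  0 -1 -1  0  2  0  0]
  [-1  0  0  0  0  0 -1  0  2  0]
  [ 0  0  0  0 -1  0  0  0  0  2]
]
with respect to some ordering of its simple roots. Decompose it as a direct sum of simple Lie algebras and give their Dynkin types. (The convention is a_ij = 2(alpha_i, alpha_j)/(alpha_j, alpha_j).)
A2 ⊕ E8

The diagram associated to this matrix has two connected components: the simple roots {alpha_2, alpha_4} form a chain of 2 nodes with single edges (A_2), and {alpha_1, alpha_3, alpha_5, alpha_6, alpha_7, alpha_8, alpha_9, alpha_10} form a chain of 7 nodes with one extra node attached to the third node from one end (E_8). A semisimple Lie algebra decomposes uniquely as the direct sum of simple ideals, one per connected component of its Dynkin diagram, so g ≅ A_2 ⊕ E_8 (dimension 8 + 248 = 256).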